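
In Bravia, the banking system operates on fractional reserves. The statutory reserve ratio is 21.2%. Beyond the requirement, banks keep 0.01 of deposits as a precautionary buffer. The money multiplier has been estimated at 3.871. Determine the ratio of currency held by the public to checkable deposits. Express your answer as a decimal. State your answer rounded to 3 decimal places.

0.049

Using m = 3.871. From m = (1 + c)/(c + rr + e), rearranging gives 1 + c = m·(c + rr + e), so c·(1 − m) = m·(rr + e) − 1.
Hence c = [m·(rr + e) − 1]/(1 − m) = [3.871 × (0.212 + 0.01) − 1] / (1 − 3.871) ≈ 0.048986.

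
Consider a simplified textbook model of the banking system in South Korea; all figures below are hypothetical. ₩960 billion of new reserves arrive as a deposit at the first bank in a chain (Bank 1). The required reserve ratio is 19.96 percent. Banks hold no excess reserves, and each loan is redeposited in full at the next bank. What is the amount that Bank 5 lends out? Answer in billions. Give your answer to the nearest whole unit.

₩315 billion

Each bank lends a fraction (1 − rr) = 0.8004 of the deposit it receives, so Bank 5 receives 960·0.8004^4 and lends 960·0.8004^5 ≈ 315.3600 billion.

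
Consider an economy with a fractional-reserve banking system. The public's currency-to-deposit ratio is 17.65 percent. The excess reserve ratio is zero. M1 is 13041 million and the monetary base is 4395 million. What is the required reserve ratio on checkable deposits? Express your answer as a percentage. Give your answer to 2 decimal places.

Using m = M/MB = 13041/4395 ≈ 2.967235. Since m = (1 + c)/(c + rr + e), the denominator satisfies c + rr + e = (1 + c)/m = (1 + 0.1765) / 2.967235 ≈ 0.396497.
With c = 0.1765 and e = 0, the required reserve ratio on checkable deposits is 0.396497 − 0.1765 − 0 = 0.219997.

22.00%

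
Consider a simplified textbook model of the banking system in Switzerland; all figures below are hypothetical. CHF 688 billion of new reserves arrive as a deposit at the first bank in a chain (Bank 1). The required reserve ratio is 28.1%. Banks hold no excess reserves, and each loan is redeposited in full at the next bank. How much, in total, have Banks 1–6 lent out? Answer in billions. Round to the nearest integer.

Bank i lends (1 − rr)^i of the original deposit: Bank 1 lends 688·0.7190 = 494.6720, Bank 2 lends 688·0.7190² ≈ 355.6692, and so on.
Summing a geometric series: total = 688·[0.7190·(1 − 0.7190^6) / (1 − 0.7190)] ≈ 1517.1869 billion.

CHF 1517 billion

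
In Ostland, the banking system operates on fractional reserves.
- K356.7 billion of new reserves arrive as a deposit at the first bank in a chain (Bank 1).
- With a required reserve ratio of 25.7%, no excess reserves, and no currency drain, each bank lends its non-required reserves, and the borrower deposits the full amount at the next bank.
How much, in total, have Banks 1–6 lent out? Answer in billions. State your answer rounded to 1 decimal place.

Bank i lends (1 − rr)^i of the original deposit: Bank 1 lends 356.7·0.7430 = 265.0281, Bank 2 lends 356.7·0.7430² ≈ 196.9159, and so on.
Summing a geometric series: total = 356.7·[0.7430·(1 − 0.7430^6) / (1 − 0.7430)] ≈ 857.7409 billion.

K857.7 billion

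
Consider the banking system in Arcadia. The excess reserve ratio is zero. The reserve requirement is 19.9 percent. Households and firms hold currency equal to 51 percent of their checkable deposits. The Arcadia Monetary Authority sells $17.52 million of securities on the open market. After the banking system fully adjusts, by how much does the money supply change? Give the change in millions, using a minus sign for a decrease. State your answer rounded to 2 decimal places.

-37.31 million

The money multiplier is m = (1 + c) / (rr + c) = (1 + 0.51) / (0.199 + 0.51) ≈ 2.12976.
The sale removes 17.52 million of base, so ΔM = m × ΔMB = 2.12976 × (−17.52) ≈ -37.3134 million.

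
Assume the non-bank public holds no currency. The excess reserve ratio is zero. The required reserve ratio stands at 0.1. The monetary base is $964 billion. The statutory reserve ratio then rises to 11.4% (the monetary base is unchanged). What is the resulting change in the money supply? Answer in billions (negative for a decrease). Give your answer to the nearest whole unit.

Initially m₁ = 1 / (0.1) = 10, so M₁ = 10 × 964 = 9640 billion.
After the change m₂ = 1 / (0.114) ≈ 8.7719, so M₂ = 8.7719 × 964 = 8456.1116 billion.
ΔM = M₂ − M₁ = 8456.1116 − 9640 = -1183.8884 billion.

-1184 billion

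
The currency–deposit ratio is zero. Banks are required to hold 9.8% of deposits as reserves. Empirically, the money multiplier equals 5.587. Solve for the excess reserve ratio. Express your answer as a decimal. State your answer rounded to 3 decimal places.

0.081

Using m = 5.587. Since m = (1 + c)/(c + rr + e), the denominator satisfies c + rr + e = (1 + c)/m = (1 + 0) / 5.587 ≈ 0.178987.
With c = 0 and rr = 0.098, the excess reserve ratio is 0.178987 − 0 − 0.098 = 0.080987.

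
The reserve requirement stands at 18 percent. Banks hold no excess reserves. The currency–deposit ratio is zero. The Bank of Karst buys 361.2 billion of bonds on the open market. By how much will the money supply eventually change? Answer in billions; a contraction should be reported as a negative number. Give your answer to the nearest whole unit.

The simple money multiplier is m = 1/rr = 1/0.18 ≈ 5.5556.
An open-market purchase increases the monetary base by 361.2 billion, so ΔM = m × ΔMB = 5.5556 × 361.2 ≈ 2006.6827 billion.

2007 billion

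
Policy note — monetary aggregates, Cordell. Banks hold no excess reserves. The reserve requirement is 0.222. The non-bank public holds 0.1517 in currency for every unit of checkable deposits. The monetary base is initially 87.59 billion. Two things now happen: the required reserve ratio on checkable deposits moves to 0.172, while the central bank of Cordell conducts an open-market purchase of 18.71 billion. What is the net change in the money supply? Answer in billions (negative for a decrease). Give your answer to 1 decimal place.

Before: m₁ = (1 + 0.1517) / (0.222 + 0.1517) ≈ 3.08188, MB₁ = 87.59, so M₁ = 3.08188 × 87.59 ≈ 269.9419 billion.
After: m₂ = (1 + 0.1517) / (0.172 + 0.1517) ≈ 3.55792, MB₂ = 87.59 + 18.71 = 106.3, so M₂ = 3.55792 × 106.3 ≈ 378.2069 billion.
ΔM = M₂ − M₁ = 378.2069 − 269.9419 = 108.265 billion.

108.3 billion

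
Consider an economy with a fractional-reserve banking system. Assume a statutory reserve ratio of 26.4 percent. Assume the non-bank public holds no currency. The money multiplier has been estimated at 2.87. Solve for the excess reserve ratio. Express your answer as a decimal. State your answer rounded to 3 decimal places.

Using m = 2.87. Since m = (1 + c)/(c + rr + e), the denominator satisfies c + rr + e = (1 + c)/m = (1 + 0) / 2.87 ≈ 0.348432.
With c = 0 and rr = 0.264, the excess reserve ratio is 0.348432 − 0 − 0.264 = 0.084432.

0.084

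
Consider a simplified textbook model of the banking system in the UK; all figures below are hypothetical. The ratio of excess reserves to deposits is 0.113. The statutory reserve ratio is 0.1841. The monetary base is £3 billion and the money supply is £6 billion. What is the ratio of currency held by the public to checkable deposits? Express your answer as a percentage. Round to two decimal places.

40.58%

Using m = M/MB = 6/3 = 2.000000. From m = (1 + c)/(c + rr + e), rearranging gives 1 + c = m·(c + rr + e), so c·(1 − m) = m·(rr + e) − 1.
Hence c = [m·(rr + e) − 1]/(1 − m) = [2.000000 × (0.1841 + 0.113) − 1] / (1 − 2.000000) = 0.405800.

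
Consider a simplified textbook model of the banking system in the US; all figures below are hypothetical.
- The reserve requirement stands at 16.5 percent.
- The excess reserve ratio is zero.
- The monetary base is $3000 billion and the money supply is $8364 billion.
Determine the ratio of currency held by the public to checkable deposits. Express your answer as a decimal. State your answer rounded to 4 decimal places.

0.3020

Using m = M/MB = 8364/3000 = 2.788000. From m = (1 + c)/(c + rr + e), rearranging gives 1 + c = m·(c + rr + e), so c·(1 − m) = m·(rr + e) − 1.
Hence c = [m·(rr + e) − 1]/(1 − m) = [2.788000 × (0.165 + 0) − 1] / (1 − 2.788000) ≈ 0.302002.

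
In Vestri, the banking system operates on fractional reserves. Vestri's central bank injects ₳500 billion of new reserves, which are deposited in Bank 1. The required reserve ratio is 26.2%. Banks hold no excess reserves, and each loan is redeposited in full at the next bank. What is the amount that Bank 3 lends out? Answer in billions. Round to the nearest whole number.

Each bank lends a fraction (1 − rr) = 0.7380 of the deposit it receives, so Bank 3 receives 500·0.7380^2 and lends 500·0.7380^3 ≈ 200.9736 billion.

₳201 billion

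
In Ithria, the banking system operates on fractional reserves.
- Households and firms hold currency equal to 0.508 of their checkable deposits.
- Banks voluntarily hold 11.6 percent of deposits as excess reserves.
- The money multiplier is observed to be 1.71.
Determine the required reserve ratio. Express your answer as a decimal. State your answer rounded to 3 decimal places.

0.258

Using m = 1.71. Since m = (1 + c)/(c + rr + e), the denominator satisfies c + rr + e = (1 + c)/m = (1 + 0.508) / 1.71 ≈ 0.881871.
With c = 0.508 and e = 0.116, the required reserve ratio is 0.881871 − 0.508 − 0.116 = 0.257871.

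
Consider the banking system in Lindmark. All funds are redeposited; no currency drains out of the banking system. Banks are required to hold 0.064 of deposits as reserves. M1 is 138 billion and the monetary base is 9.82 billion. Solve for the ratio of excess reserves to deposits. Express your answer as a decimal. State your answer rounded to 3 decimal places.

Using m = M/MB = 138/9.82 ≈ 14.052953. Since m = (1 + c)/(c + rr + e), the denominator satisfies c + rr + e = (1 + c)/m = (1 + 0) / 14.052953 ≈ 0.071159.
With c = 0 and rr = 0.064, the ratio of excess reserves to deposits is 0.071159 − 0 − 0.064 = 0.007159.

0.007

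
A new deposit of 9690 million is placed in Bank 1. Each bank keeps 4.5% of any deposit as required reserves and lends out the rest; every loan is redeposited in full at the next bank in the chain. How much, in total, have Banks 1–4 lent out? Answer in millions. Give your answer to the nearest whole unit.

34591 million

Bank i lends (1 − rr)^i of the original deposit: Bank 1 lends 9690·0.9550 = 9253.9500, Bank 2 lends 9690·0.9550² ≈ 8837.5222, and so on.
Summing a geometric series: total = 9690·[0.9550·(1 − 0.9550^4) / (1 − 0.9550)] ≈ 34591.3472 million.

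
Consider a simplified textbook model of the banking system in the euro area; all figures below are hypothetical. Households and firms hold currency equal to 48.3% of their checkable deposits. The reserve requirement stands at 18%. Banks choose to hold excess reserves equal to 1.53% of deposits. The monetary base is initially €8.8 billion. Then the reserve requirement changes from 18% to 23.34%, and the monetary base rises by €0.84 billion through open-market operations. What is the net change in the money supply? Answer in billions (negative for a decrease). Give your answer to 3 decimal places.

€0.298 billion

Before: m₁ = (1 + 0.483) / (0.18 + 0.0153 + 0.483) ≈ 2.18635, MB₁ = 8.8, so M₁ = 2.18635 × 8.8 ≈ 19.2399 billion.
After: m₂ = (1 + 0.483) / (0.2334 + 0.0153 + 0.483) ≈ 2.02679, MB₂ = 8.8 + 0.84 = 9.64, so M₂ = 2.02679 × 9.64 ≈ 19.5383 billion.
ΔM = M₂ − M₁ = 19.5383 − 19.2399 = 0.2984 billion.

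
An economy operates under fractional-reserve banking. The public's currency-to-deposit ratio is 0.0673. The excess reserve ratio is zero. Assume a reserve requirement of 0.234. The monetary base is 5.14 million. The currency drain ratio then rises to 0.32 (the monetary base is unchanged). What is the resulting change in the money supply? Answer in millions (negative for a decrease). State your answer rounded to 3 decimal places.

Initially m₁ = (1 + 0.0673) / (0.234 + 0.0673) ≈ 3.54232, so M₁ = 3.54232 × 5.14 ≈ 18.2075 million.
After the change m₂ = (1 + 0.32) / (0.234 + 0.32) ≈ 2.38267, so M₂ = 2.38267 × 5.14 ≈ 12.2469 million.
ΔM = M₂ − M₁ = 12.2469 − 18.2075 = -5.9606 million.

-5.961 million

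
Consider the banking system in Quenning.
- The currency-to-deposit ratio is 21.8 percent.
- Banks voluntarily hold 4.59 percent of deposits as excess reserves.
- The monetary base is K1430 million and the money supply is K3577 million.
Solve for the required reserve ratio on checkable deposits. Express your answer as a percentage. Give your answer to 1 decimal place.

Using m = M/MB = 3577/1430 ≈ 2.501399. Since m = (1 + c)/(c + rr + e), the denominator satisfies c + rr + e = (1 + c)/m = (1 + 0.218) / 2.501399 ≈ 0.486928.
With c = 0.218 and e = 0.0459, the required reserve ratio on checkable deposits is 0.486928 − 0.218 − 0.0459 = 0.223028.

22.3%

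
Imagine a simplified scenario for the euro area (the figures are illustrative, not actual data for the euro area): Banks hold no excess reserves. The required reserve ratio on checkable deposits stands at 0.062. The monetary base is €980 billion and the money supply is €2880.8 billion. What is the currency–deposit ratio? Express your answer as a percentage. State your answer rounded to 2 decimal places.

Using m = M/MB = 2880.8/980 ≈ 2.939592. From m = (1 + c)/(c + rr + e), rearranging gives 1 + c = m·(c + rr + e), so c·(1 − m) = m·(rr + e) − 1.
Hence c = [m·(rr + e) − 1]/(1 − m) = [2.939592 × (0.062 + 0) − 1] / (1 − 2.939592) ≈ 0.421607.

42.16%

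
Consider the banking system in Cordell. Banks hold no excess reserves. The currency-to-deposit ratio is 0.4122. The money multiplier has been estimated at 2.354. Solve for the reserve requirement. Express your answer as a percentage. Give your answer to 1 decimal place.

18.8%

Using m = 2.354. Since m = (1 + c)/(c + rr + e), the denominator satisfies c + rr + e = (1 + c)/m = (1 + 0.4122) / 2.354 ≈ 0.599915.
With c = 0.4122 and e = 0, the reserve requirement is 0.599915 − 0.4122 − 0 = 0.187715.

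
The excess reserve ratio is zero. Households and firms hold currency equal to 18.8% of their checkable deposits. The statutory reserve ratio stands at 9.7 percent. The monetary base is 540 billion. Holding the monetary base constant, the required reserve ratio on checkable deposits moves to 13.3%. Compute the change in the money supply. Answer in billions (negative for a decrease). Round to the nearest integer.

-252 billion

Initially m₁ = (1 + 0.188) / (0.097 + 0.188) ≈ 4.1684, so M₁ = 4.1684 × 540 = 2250.936 billion.
After the change m₂ = (1 + 0.188) / (0.133 + 0.188) ≈ 3.7009, so M₂ = 3.7009 × 540 = 1998.486 billion.
ΔM = M₂ − M₁ = 1998.486 − 2250.936 = -252.45 billion.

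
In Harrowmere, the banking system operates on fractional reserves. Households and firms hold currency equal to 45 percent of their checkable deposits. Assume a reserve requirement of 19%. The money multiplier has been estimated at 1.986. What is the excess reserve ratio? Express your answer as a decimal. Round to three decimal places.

Using m = 1.986. Since m = (1 + c)/(c + rr + e), the denominator satisfies c + rr + e = (1 + c)/m = (1 + 0.45) / 1.986 ≈ 0.730111.
With c = 0.45 and rr = 0.19, the excess reserve ratio is 0.730111 − 0.45 − 0.19 = 0.090111.

0.090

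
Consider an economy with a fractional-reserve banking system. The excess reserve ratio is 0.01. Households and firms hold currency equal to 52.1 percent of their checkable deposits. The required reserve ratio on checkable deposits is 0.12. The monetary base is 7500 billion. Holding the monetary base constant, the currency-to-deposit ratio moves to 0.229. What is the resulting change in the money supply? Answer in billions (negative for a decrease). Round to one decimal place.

Initially m₁ = (1 + 0.521) / (0.12 + 0.01 + 0.521) ≈ 2.336406, so M₁ = 2.336406 × 7500 = 17523.045 billion.
After the change m₂ = (1 + 0.229) / (0.12 + 0.01 + 0.229) ≈ 3.423398, so M₂ = 3.423398 × 7500 = 25675.485 billion.
ΔM = M₂ − M₁ = 25675.485 − 17523.045 = 8152.44 billion.

8152.4 billion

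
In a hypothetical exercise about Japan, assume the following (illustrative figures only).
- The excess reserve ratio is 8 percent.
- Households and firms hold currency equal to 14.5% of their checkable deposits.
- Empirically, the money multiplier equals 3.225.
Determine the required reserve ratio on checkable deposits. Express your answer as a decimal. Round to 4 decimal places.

0.1300

Using m = 3.225. Since m = (1 + c)/(c + rr + e), the denominator satisfies c + rr + e = (1 + c)/m = (1 + 0.145) / 3.225 ≈ 0.355039.
With c = 0.145 and e = 0.08, the required reserve ratio on checkable deposits is 0.355039 − 0.145 − 0.08 = 0.130039.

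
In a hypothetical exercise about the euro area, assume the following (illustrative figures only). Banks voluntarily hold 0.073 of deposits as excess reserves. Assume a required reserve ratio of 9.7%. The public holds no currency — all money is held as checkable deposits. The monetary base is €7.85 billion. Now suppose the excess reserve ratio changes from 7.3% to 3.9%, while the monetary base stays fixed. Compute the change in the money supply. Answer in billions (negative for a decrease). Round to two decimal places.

Initially m₁ = 1 / (0.097 + 0.073) ≈ 5.8824, so M₁ = 5.8824 × 7.85 ≈ 46.1768 billion.
After the change m₂ = 1 / (0.097 + 0.039) ≈ 7.3529, so M₂ = 7.3529 × 7.85 ≈ 57.7203 billion.
ΔM = M₂ − M₁ = 57.7203 − 46.1768 = 11.5435 billion.

€11.54 billion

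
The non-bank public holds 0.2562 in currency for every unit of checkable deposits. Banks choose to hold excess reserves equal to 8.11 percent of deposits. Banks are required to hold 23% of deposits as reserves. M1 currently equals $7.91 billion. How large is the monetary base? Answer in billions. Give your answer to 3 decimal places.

The money multiplier is m = (1 + c) / (rr + e + c) = (1 + 0.2562) / (0.23 + 0.0811 + 0.2562) ≈ 2.21435.
MB = M / m = 7.91 / 2.21435 ≈ 3.5722 billion.

$3.572 billion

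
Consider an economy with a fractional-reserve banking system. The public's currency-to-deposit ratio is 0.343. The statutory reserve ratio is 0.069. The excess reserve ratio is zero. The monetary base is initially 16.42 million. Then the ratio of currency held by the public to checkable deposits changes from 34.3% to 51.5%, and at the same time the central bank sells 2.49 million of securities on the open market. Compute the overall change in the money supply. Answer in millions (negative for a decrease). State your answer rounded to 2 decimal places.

Before: m₁ = (1 + 0.343) / (0.069 + 0.343) ≈ 3.25971, MB₁ = 16.42, so M₁ = 3.25971 × 16.42 ≈ 53.5244 million.
After: m₂ = (1 + 0.515) / (0.069 + 0.515) ≈ 2.59418, MB₂ = 16.42 − 2.49 = 13.93, so M₂ = 2.59418 × 13.93 ≈ 36.1369 million.
ΔM = M₂ − M₁ = 36.1369 − 53.5244 = -17.3875 million.

-17.39 million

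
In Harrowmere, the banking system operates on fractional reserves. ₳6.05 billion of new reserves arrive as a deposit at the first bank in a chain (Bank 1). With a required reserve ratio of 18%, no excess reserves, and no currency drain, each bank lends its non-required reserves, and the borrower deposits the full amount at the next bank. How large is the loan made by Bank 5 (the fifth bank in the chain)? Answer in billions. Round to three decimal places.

Each bank lends a fraction (1 − rr) = 0.8200 of the deposit it receives, so Bank 5 receives 6.05·0.8200^4 and lends 6.05·0.8200^5 ≈ 2.2430 billion.

₳2.243 billion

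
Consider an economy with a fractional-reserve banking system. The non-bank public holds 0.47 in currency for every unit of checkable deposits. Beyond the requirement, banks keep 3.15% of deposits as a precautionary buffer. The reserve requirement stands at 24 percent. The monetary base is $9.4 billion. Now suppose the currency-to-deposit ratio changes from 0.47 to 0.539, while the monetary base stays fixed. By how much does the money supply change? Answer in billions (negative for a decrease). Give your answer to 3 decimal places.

-0.786 billion

Initially m₁ = (1 + 0.47) / (0.24 + 0.0315 + 0.47) ≈ 1.98247, so M₁ = 1.98247 × 9.4 ≈ 18.6352 billion.
After the change m₂ = (1 + 0.539) / (0.24 + 0.0315 + 0.539) ≈ 1.89883, so M₂ = 1.89883 × 9.4 ≈ 17.849 billion.
ΔM = M₂ − M₁ = 17.849 − 18.6352 = -0.7862 billion.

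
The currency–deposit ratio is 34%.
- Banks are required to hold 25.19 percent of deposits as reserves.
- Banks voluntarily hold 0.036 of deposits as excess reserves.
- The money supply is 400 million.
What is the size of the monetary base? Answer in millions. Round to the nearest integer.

187 million

The money multiplier is m = (1 + c) / (rr + e + c) = (1 + 0.34) / (0.2519 + 0.036 + 0.34) ≈ 2.1341.
MB = M / m = 400 / 2.1341 ≈ 187.4326 million.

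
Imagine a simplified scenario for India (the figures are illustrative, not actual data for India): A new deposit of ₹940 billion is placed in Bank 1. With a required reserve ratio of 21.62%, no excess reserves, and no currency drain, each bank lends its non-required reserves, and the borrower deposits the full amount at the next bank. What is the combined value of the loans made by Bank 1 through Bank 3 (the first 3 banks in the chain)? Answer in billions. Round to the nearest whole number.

Bank i lends (1 − rr)^i of the original deposit: Bank 1 lends 940·0.7838 = 736.7720, Bank 2 lends 940·0.7838² ≈ 577.4819, and so on.
Summing a geometric series: total = 940·[0.7838·(1 − 0.7838^3) / (1 − 0.7838)] ≈ 1766.8842 billion.

₹1767 billion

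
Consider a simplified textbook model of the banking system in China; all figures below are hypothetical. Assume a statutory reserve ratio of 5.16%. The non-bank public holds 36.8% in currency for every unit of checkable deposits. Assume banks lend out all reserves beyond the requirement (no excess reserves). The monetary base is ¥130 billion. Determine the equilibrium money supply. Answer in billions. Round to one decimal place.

¥423.8 billion

The money multiplier is m = (1 + c) / (rr + c) = (1 + 0.368) / (0.0516 + 0.368) ≈ 3.26025.
So M = m × MB = 3.26025 × 130 = 423.8325 billion.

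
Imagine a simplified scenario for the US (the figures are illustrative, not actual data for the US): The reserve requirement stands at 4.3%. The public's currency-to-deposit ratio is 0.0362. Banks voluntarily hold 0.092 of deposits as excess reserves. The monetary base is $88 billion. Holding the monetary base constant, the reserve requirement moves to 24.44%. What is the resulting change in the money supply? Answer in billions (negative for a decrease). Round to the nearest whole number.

Initially m₁ = (1 + 0.0362) / (0.043 + 0.092 + 0.0362) ≈ 6.0526, so M₁ = 6.0526 × 88 = 532.6288 billion.
After the change m₂ = (1 + 0.0362) / (0.2444 + 0.092 + 0.0362) ≈ 2.7810, so M₂ = 2.7810 × 88 = 244.728 billion.
ΔM = M₂ − M₁ = 244.728 − 532.6288 = -287.9008 billion.

-288 billion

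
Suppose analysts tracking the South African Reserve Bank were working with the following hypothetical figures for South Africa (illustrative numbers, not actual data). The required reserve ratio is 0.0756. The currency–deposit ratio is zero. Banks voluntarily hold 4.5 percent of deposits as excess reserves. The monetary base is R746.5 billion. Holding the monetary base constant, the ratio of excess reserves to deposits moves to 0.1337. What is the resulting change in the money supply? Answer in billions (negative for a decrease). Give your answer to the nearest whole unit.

-2623 billion

Initially m₁ = 1 / (0.0756 + 0.045) ≈ 8.2919, so M₁ = 8.2919 × 746.5 ≈ 6189.9033 billion.
After the change m₂ = 1 / (0.0756 + 0.1337) ≈ 4.7778, so M₂ = 4.7778 × 746.5 = 3566.6277 billion.
ΔM = M₂ − M₁ = 3566.6277 − 6189.9033 = -2623.2756 billion.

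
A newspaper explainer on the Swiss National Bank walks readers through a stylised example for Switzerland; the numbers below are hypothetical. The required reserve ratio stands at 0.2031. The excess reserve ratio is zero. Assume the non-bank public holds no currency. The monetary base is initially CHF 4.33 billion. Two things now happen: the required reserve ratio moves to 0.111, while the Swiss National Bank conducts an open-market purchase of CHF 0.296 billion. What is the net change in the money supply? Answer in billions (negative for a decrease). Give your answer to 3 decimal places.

CHF 20.356 billion

Before: m₁ = 1 / (0.2031) ≈ 4.92368, MB₁ = 4.33, so M₁ = 4.92368 × 4.33 ≈ 21.3195 billion.
After: m₂ = 1 / (0.111) ≈ 9.00901, MB₂ = 4.33 + 0.296 = 4.626, so M₂ = 9.00901 × 4.626 ≈ 41.6757 billion.
ΔM = M₂ − M₁ = 41.6757 − 21.3195 = 20.3562 billion.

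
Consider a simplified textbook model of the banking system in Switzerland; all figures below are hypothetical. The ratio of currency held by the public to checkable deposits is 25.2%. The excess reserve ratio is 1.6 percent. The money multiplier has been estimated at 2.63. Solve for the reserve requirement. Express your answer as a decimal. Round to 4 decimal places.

Using m = 2.63. Since m = (1 + c)/(c + rr + e), the denominator satisfies c + rr + e = (1 + c)/m = (1 + 0.252) / 2.63 ≈ 0.476046.
With c = 0.252 and e = 0.016, the reserve requirement is 0.476046 − 0.252 − 0.016 = 0.208046.

0.2080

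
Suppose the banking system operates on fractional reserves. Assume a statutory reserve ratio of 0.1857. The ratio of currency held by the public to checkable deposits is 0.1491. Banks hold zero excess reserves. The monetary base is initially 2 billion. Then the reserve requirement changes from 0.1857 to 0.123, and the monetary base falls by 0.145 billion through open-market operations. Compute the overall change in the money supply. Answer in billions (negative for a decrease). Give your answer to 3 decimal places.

0.969 billion

Before: m₁ = (1 + 0.1491) / (0.1857 + 0.1491) ≈ 3.43220, MB₁ = 2, so M₁ = 3.43220 × 2 = 6.8644 billion.
After: m₂ = (1 + 0.1491) / (0.123 + 0.1491) ≈ 4.22308, MB₂ = 2 − 0.145 = 1.855, so M₂ = 4.22308 × 1.855 ≈ 7.8338 billion.
ΔM = M₂ − M₁ = 7.8338 − 6.8644 = 0.9694 billion.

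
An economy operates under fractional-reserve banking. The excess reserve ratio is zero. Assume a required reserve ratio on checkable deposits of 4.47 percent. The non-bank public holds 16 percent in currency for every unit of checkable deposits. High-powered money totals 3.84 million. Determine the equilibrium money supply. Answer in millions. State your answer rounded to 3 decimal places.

The money multiplier is m = (1 + c) / (rr + c) = (1 + 0.16) / (0.0447 + 0.16) ≈ 5.66683.
So M = m × MB = 5.66683 × 3.84 ≈ 21.7606 million.

21.761 million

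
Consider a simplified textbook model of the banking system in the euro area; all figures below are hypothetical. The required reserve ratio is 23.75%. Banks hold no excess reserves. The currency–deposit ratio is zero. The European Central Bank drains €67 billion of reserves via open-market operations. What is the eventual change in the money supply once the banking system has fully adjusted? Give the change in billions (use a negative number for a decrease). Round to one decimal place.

The simple money multiplier is m = 1/rr = 1/0.2375 ≈ 4.2105.
An open-market sale reduces the monetary base by 67 billion, so ΔM = m × ΔMB = 4.2105 × (−67) = -282.1035 billion.

-282.1 billion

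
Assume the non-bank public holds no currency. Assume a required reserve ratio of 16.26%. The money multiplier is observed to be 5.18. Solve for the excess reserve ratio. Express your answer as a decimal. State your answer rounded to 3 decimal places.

Using m = 5.18. Since m = (1 + c)/(c + rr + e), the denominator satisfies c + rr + e = (1 + c)/m = (1 + 0) / 5.18 ≈ 0.193050.
With c = 0 and rr = 0.1626, the excess reserve ratio is 0.193050 − 0 − 0.1626 = 0.03045.

0.030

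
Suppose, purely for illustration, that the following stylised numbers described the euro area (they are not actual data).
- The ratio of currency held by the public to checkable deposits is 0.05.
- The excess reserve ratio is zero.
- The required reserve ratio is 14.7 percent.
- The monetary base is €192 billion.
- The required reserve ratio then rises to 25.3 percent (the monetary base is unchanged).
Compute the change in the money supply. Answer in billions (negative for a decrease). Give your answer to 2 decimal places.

-358.00 billion

Initially m₁ = (1 + 0.05) / (0.147 + 0.05) ≈ 5.329949, so M₁ = 5.329949 × 192 ≈ 1023.3502 billion.
After the change m₂ = (1 + 0.05) / (0.253 + 0.05) ≈ 3.465347, so M₂ = 3.465347 × 192 ≈ 665.3466 billion.
ΔM = M₂ − M₁ = 665.3466 − 1023.3502 = -358.0036 billion.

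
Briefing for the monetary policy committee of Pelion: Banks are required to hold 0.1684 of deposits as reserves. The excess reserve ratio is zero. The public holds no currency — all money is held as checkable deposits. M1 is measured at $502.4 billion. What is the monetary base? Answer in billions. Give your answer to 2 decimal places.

$84.60 billion

With no currency drain and no excess reserves, the money multiplier is m = 1/rr = 1/0.1684 ≈ 5.938242.
The monetary base is MB = M / m = 502.4 / 5.938242 ≈ 84.6042 billion.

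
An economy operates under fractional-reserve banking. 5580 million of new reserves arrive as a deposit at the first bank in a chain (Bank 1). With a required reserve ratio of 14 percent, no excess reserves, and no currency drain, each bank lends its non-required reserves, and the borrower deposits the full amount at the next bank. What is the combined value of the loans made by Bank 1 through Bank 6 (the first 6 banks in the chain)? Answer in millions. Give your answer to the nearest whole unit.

20410 million

Bank i lends (1 − rr)^i of the original deposit: Bank 1 lends 5580·0.8600 = 4798.8000, Bank 2 lends 5580·0.8600² = 4126.9680, and so on.
Summing a geometric series: total = 5580·[0.8600·(1 − 0.8600^6) / (1 − 0.8600)] ≈ 20409.7339 million.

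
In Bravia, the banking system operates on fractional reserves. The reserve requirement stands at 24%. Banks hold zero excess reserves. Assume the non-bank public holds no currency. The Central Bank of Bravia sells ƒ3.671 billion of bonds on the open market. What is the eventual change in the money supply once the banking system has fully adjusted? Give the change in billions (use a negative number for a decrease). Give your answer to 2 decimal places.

The simple money multiplier is m = 1/rr = 1/0.24 ≈ 4.1667.
An open-market sale reduces the monetary base by 3.671 billion, so ΔM = m × ΔMB = 4.1667 × (−3.671) ≈ -15.296 billion.

-15.30 billion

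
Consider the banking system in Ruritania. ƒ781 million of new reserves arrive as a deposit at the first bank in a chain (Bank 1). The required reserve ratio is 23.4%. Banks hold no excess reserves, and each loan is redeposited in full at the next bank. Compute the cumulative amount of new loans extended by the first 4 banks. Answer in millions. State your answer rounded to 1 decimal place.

Bank i lends (1 − rr)^i of the original deposit: Bank 1 lends 781·0.7660 = 598.2460, Bank 2 lends 781·0.7660² ≈ 458.2564, and so on.
Summing a geometric series: total = 781·[0.7660·(1 − 0.7660^4) / (1 − 0.7660)] ≈ 1676.4116 million.

ƒ1676.4 million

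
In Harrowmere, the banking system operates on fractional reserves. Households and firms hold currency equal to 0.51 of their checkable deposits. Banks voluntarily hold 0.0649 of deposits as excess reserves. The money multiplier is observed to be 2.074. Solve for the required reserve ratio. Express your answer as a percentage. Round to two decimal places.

15.32%

Using m = 2.074. Since m = (1 + c)/(c + rr + e), the denominator satisfies c + rr + e = (1 + c)/m = (1 + 0.51) / 2.074 ≈ 0.728062.
With c = 0.51 and e = 0.0649, the required reserve ratio is 0.728062 − 0.51 − 0.0649 = 0.153162.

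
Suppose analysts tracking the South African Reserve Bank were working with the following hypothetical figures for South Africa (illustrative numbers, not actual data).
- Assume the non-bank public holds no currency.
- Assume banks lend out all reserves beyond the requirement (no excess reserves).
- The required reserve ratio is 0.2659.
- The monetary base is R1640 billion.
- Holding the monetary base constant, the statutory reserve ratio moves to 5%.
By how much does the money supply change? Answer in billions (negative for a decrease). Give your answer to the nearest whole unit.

Initially m₁ = 1 / (0.2659) ≈ 3.76081, so M₁ = 3.76081 × 1640 = 6167.7284 billion.
After the change m₂ = 1 / (0.05) = 20, so M₂ = 20 × 1640 = 32800 billion.
ΔM = M₂ − M₁ = 32800 − 6167.7284 = 26632.2716 billion.

R26632 billion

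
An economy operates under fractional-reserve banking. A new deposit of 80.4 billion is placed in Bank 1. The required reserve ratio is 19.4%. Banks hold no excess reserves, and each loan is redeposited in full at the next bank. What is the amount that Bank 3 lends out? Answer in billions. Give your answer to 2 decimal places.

42.10 billion

Each bank lends a fraction (1 − rr) = 0.8060 of the deposit it receives, so Bank 3 receives 80.4·0.8060^2 and lends 80.4·0.8060^3 ≈ 42.0980 billion.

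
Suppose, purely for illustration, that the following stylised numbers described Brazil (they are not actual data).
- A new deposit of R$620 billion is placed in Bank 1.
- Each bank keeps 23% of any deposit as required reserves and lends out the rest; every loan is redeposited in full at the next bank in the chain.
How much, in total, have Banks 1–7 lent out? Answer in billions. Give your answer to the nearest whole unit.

Bank i lends (1 − rr)^i of the original deposit: Bank 1 lends 620·0.7700 = 477.4000, Bank 2 lends 620·0.7700² = 367.5980, and so on.
Summing a geometric series: total = 620·[0.7700·(1 − 0.7700^7) / (1 − 0.7700)] ≈ 1742.5407 billion.

R$1743 billion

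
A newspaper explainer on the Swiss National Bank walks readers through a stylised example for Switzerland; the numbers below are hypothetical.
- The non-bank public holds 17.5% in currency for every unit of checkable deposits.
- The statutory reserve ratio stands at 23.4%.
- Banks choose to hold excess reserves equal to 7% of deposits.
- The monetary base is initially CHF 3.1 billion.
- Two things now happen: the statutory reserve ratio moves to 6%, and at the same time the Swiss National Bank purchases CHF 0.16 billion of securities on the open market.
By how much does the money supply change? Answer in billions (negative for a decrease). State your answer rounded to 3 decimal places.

Before: m₁ = (1 + 0.175) / (0.234 + 0.07 + 0.175) ≈ 2.45303, MB₁ = 3.1, so M₁ = 2.45303 × 3.1 ≈ 7.6044 billion.
After: m₂ = (1 + 0.175) / (0.06 + 0.07 + 0.175) ≈ 3.85246, MB₂ = 3.1 + 0.16 = 3.26, so M₂ = 3.85246 × 3.26 ≈ 12.559 billion.
ΔM = M₂ − M₁ = 12.559 − 7.6044 = 4.9546 billion.

CHF 4.955 billion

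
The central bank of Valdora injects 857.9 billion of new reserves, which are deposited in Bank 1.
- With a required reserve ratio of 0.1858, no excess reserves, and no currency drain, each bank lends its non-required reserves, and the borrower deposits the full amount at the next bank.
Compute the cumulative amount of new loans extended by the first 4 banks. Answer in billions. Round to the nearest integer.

Bank i lends (1 − rr)^i of the original deposit: Bank 1 lends 857.9·0.8142 ≈ 698.5022, Bank 2 lends 857.9·0.8142² ≈ 568.7205, and so on.
Summing a geometric series: total = 857.9·[0.8142·(1 − 0.8142^4) / (1 − 0.8142)] ≈ 2107.2920 billion.

2107 billion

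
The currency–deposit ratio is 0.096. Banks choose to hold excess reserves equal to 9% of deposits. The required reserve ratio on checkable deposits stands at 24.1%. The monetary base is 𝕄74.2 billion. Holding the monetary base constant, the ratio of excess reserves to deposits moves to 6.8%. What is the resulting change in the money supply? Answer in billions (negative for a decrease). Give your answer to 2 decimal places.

Initially m₁ = (1 + 0.096) / (0.241 + 0.09 + 0.096) ≈ 2.56674, so M₁ = 2.56674 × 74.2 ≈ 190.4521 billion.
After the change m₂ = (1 + 0.096) / (0.241 + 0.068 + 0.096) ≈ 2.70617, so M₂ = 2.70617 × 74.2 ≈ 200.7978 billion.
ΔM = M₂ − M₁ = 200.7978 − 190.4521 = 10.3457 billion.

𝕄10.35 billion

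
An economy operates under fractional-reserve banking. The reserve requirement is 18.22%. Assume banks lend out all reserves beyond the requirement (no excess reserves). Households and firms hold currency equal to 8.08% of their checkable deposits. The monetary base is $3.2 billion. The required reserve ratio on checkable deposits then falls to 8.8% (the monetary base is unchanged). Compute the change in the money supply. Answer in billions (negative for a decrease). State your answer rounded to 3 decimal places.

Initially m₁ = (1 + 0.0808) / (0.1822 + 0.0808) ≈ 4.10951, so M₁ = 4.10951 × 3.2 ≈ 13.1504 billion.
After the change m₂ = (1 + 0.0808) / (0.088 + 0.0808) ≈ 6.40284, so M₂ = 6.40284 × 3.2 ≈ 20.4891 billion.
ΔM = M₂ − M₁ = 20.4891 − 13.1504 = 7.3387 billion.

$7.339 billion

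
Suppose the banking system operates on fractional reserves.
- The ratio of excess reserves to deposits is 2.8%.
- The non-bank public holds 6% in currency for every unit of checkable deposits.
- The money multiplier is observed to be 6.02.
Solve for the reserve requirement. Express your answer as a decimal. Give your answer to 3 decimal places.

0.088

Using m = 6.02. Since m = (1 + c)/(c + rr + e), the denominator satisfies c + rr + e = (1 + c)/m = (1 + 0.06) / 6.02 ≈ 0.176080.
With c = 0.06 and e = 0.028, the reserve requirement is 0.176080 − 0.06 − 0.028 = 0.08808.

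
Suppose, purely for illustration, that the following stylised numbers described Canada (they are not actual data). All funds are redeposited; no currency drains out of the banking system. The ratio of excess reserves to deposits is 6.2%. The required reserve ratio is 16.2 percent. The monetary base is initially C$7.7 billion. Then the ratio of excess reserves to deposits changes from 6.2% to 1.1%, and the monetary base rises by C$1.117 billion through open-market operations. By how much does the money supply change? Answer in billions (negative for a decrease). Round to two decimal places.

C$16.59 billion

Before: m₁ = 1 / (0.162 + 0.062) ≈ 4.4643, MB₁ = 7.7, so M₁ = 4.4643 × 7.7 ≈ 34.3751 billion.
After: m₂ = 1 / (0.162 + 0.011) ≈ 5.7803, MB₂ = 7.7 + 1.117 = 8.817, so M₂ = 5.7803 × 8.817 ≈ 50.9649 billion.
ΔM = M₂ − M₁ = 50.9649 − 34.3751 = 16.5898 billion.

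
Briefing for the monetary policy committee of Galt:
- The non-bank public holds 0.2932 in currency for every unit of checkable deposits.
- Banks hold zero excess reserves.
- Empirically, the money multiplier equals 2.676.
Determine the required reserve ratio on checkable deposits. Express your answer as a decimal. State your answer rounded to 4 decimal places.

Using m = 2.676. Since m = (1 + c)/(c + rr + e), the denominator satisfies c + rr + e = (1 + c)/m = (1 + 0.2932) / 2.676 ≈ 0.483259.
With c = 0.2932 and e = 0, the required reserve ratio on checkable deposits is 0.483259 − 0.2932 − 0 = 0.190059.

0.1901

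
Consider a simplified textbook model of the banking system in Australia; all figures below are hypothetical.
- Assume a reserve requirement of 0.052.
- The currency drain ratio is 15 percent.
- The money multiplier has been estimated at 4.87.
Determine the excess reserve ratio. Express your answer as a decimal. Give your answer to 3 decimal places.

Using m = 4.87. Since m = (1 + c)/(c + rr + e), the denominator satisfies c + rr + e = (1 + c)/m = (1 + 0.15) / 4.87 ≈ 0.236140.
With c = 0.15 and rr = 0.052, the excess reserve ratio is 0.236140 − 0.15 − 0.052 = 0.03414.

0.034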